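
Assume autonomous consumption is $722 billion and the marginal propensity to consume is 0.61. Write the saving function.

S = Y − C = Y − (722 + 0.61Y) = -722 + (1 − 0.61)Y

S = -722 + 0.39Y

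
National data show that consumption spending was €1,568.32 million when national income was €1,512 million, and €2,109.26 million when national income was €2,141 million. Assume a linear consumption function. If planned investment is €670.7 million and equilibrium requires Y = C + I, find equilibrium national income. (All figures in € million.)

MPC = (2109.26 − 1568.32)/(2141 − 1512) = 540.94/629 = 0.86
a = 1568.32 − 0.86(1512) = 268
Equilibrium: Y = 268 + 0.86Y + 670.7
0.14Y = 938.7, so Y = 938.7/0.14 = 6705

Y = 6705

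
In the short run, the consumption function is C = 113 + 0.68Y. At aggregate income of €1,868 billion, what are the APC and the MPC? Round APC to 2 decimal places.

MPC = 0.68 (the slope of the consumption function)
C = 113 + 0.68(1868) = 1383.24, so APC = 1383.24/1868 = 0.74

APC = 0.74; MPC = 0.68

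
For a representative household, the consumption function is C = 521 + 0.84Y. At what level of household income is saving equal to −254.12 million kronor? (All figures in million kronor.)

Y = 1668

S = Y − C = -521 + 0.16Y
-521 + 0.16Y = -254.12, so 0.16Y = 266.88 and Y = 1668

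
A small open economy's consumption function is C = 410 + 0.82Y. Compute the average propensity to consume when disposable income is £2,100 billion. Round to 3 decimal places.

APC = 1.015

C = 410 + 0.82(2100) = 2132
APC = C/Y = 2132/2100 = 1.015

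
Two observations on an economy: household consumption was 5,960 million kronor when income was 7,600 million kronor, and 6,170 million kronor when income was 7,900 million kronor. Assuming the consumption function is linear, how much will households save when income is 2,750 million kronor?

MPC = (6170 − 5960)/(7900 − 7600) = 210/300 = 0.7
a = 5960 − 0.7(7600) = 5960 − 5320 = 640
C = 640 + 0.7(2750) = 2565
S = 2750 − 2565 = 185

S = 185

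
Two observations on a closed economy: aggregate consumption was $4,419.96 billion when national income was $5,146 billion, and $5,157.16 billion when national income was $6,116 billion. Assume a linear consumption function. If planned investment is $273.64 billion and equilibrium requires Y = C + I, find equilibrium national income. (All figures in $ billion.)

Y = 3261

MPC = (5157.16 − 4419.96)/(6116 − 5146) = 737.2/970 = 0.76
a = 4419.96 − 0.76(5146) = 509
Equilibrium: Y = 509 + 0.76Y + 273.64
0.24Y = 782.64, so Y = 782.64/0.24 = 3261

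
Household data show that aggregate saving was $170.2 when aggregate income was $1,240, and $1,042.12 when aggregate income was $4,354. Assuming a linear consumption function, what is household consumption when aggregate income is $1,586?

MPS = ΔS/ΔY = (1042.12 − 170.2)/(4354 − 1240) = 871.92/3114 = 0.28
MPC = 1 − MPS = 0.72
Autonomous saving = 170.2 − 0.28(1240) = -177, so a = 177
C = 177 + 0.72(1586) = 177 + 1141.92 = 1318.92

C = 1318.92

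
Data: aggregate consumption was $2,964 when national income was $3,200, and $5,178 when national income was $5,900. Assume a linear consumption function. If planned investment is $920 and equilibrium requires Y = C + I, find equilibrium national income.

MPC = (5178 − 2964)/(5900 − 3200) = 2214/2700 = 0.82
a = 2964 − 0.82(3200) = 340
Equilibrium: Y = 340 + 0.82Y + 920
0.18Y = 1260, so Y = 1260/0.18 = 7000

Y = 7000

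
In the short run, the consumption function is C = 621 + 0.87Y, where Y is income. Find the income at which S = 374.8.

Y = 7660

S = Y − C = -621 + 0.13Y
-621 + 0.13Y = 374.8, so 0.13Y = 995.8 and Y = 7660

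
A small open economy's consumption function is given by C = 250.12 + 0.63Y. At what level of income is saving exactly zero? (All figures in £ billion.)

At break-even, C = Y: 250.12 + 0.63Y = Y
0.37Y = 250.12, so Y = 250.12/0.37 = 676

Y = 676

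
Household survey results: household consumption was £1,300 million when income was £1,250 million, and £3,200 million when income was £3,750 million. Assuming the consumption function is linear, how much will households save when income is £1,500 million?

MPC = (3200 − 1300)/(3750 − 1250) = 1900/2500 = 0.76
a = 1300 − 0.76(1250) = 1300 − 950 = 350
C = 350 + 0.76(1500) = 1490
S = 1500 − 1490 = 10

S = 10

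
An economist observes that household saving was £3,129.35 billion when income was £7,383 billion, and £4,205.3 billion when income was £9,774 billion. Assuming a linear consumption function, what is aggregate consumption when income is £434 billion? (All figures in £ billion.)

C = 431.7

MPS = ΔS/ΔY = (4205.3 − 3129.35)/(9774 − 7383) = 1075.95/2391 = 0.45
MPC = 1 − MPS = 0.55
Autonomous saving = 3129.35 − 0.45(7383) = -193, so a = 193
C = 193 + 0.55(434) = 193 + 238.7 = 431.7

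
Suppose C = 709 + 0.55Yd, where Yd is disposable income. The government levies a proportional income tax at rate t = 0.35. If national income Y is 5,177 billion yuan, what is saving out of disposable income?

S = 805.2725

Yd = (1 − 0.35)(5177) = 0.65(5177) = 3365.05
C = 709 + 0.55(3365.05) = 709 + 1850.7775 = 2559.7775
S = Yd − C = 3365.05 − 2559.7775 = 805.2725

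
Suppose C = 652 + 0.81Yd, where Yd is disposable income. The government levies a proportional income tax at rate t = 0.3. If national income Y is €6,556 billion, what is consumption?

C = 4369.252

Yd = (1 − 0.3)(6556) = 0.7(6556) = 4589.2
C = 652 + 0.81(4589.2) = 652 + 3717.252 = 4369.252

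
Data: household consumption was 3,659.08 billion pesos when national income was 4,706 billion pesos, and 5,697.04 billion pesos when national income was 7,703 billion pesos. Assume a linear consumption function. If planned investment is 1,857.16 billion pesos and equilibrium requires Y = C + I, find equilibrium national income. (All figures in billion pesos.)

Y = 7238

MPC = (5697.04 − 3659.08)/(7703 − 4706) = 2037.96/2997 = 0.68
a = 3659.08 − 0.68(4706) = 459
Equilibrium: Y = 459 + 0.68Y + 1857.16
0.32Y = 2316.16, so Y = 2316.16/0.32 = 7238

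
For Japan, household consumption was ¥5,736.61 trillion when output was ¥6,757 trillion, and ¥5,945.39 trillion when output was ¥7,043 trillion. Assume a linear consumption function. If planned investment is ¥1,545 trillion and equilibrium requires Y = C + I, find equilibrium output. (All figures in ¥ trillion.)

Y = 8700

MPC = (5945.39 − 5736.61)/(7043 − 6757) = 208.78/286 = 0.73
a = 5736.61 − 0.73(6757) = 804
Equilibrium: Y = 804 + 0.73Y + 1545
0.27Y = 2349, so Y = 2349/0.27 = 8700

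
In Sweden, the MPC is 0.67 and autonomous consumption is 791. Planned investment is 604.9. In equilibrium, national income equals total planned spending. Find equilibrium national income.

Y = C + I = 791 + 0.67Y + 604.9
Y − 0.67Y = 1395.9
0.33Y = 1395.9, so Y = 1395.9/0.33 = 4230

Y = 4230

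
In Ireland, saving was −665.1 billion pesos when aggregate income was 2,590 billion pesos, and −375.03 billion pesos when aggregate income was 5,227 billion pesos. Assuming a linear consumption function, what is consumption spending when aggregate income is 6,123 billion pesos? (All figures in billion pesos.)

C = 6399.47

MPS = ΔS/ΔY = (-375.03 − (-665.1))/(5227 − 2590) = 290.07/2637 = 0.11
MPC = 1 − MPS = 0.89
Autonomous saving = -665.1 − 0.11(2590) = -950, so a = 950
C = 950 + 0.89(6123) = 950 + 5449.47 = 6399.47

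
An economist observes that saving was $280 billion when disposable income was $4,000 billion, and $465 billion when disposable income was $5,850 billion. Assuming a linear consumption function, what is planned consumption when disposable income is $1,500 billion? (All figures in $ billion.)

MPS = ΔS/ΔY = (465 − 280)/(5850 − 4000) = 185/1850 = 0.1
MPC = 1 − MPS = 0.9
Autonomous saving = 280 − 0.1(4000) = -120, so a = 120
C = 120 + 0.9(1500) = 120 + 1350 = 1470

C = 1470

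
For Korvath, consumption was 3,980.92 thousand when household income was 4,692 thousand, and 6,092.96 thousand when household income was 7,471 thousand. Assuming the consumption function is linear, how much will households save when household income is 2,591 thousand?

MPC = (6092.96 − 3980.92)/(7471 − 4692) = 2112.04/2779 = 0.76
a = 3980.92 − 0.76(4692) = 3980.92 − 3565.92 = 415
C = 415 + 0.76(2591) = 2384.16
S = 2591 − 2384.16 = 206.84

S = 206.84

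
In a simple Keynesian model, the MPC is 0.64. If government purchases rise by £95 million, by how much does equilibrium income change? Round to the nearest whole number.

The multiplier is 1/(1 − MPC) = 1/0.36.
ΔY = 95/0.36 = 263.89 ≈ 264

ΔY ≈ 264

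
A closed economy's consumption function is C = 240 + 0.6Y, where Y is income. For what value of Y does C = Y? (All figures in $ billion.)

At break-even, C = Y: 240 + 0.6Y = Y
0.4Y = 240, so Y = 240/0.4 = 600

Y = 600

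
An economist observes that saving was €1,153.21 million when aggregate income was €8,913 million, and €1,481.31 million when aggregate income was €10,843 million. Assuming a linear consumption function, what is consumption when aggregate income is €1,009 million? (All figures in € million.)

C = 1199.47

MPS = ΔS/ΔY = (1481.31 − 1153.21)/(10843 − 8913) = 328.1/1930 = 0.17
MPC = 1 − MPS = 0.83
Autonomous saving = 1153.21 − 0.17(8913) = -362, so a = 362
C = 362 + 0.83(1009) = 362 + 837.47 = 1199.47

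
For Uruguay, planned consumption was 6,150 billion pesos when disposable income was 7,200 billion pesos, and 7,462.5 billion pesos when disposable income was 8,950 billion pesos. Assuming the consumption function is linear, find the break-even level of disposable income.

Y = 3000

MPC = (7462.5 − 6150)/(8950 − 7200) = 1312.5/1750 = 0.75
a = 6150 − 0.75(7200) = 6150 − 5400 = 750
Break-even: Y = a/(1−MPC) = 750/0.25 = 3000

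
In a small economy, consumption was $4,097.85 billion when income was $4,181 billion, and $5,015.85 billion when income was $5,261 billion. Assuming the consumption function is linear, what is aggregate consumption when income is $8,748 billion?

MPC = (5015.85 − 4097.85)/(5261 − 4181) = 918/1080 = 0.85
a = 4097.85 − 0.85(4181) = 4097.85 − 3553.85 = 544
C = 544 + 0.85(8748) = 544 + 7435.8 = 7979.8

C = 7979.8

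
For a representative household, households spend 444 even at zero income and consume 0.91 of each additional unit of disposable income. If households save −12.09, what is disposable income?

Y = 4799

S = Y − C = -444 + 0.09Y
-444 + 0.09Y = -12.09, so 0.09Y = 431.91 and Y = 4799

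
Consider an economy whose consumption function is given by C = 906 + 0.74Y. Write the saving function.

S = Y − C = Y − (906 + 0.74Y) = -906 + (1 − 0.74)Y

S = -906 + 0.26Y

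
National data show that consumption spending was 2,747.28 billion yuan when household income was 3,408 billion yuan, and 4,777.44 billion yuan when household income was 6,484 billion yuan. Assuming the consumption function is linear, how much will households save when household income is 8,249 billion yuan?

MPC = (4777.44 − 2747.28)/(6484 − 3408) = 2030.16/3076 = 0.66
a = 2747.28 − 0.66(3408) = 2747.28 − 2249.28 = 498
C = 498 + 0.66(8249) = 5942.34
S = 8249 − 5942.34 = 2306.66

S = 2306.66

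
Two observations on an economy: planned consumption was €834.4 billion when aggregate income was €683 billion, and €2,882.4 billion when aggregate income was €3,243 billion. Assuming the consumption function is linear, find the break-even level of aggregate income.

Y = 1440

MPC = (2882.4 − 834.4)/(3243 − 683) = 2048/2560 = 0.8
a = 834.4 − 0.8(683) = 834.4 − 546.4 = 288
Break-even: Y = a/(1−MPC) = 288/0.2 = 1440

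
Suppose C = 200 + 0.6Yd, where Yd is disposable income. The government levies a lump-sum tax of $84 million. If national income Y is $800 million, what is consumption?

C = 629.6

Yd = Y − T = 800 − 84 = 716
C = 200 + 0.6(716) = 200 + 429.6 = 629.6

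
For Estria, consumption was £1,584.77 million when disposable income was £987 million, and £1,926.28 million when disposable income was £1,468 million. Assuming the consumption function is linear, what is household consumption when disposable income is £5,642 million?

MPC = (1926.28 − 1584.77)/(1468 − 987) = 341.51/481 = 0.71
a = 1584.77 − 0.71(987) = 1584.77 − 700.77 = 884
C = 884 + 0.71(5642) = 884 + 4005.82 = 4889.82

C = 4889.82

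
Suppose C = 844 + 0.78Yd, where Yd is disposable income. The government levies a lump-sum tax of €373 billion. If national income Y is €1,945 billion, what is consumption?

C = 2070.16

Yd = Y − T = 1945 − 373 = 1572
C = 844 + 0.78(1572) = 844 + 1226.16 = 2070.16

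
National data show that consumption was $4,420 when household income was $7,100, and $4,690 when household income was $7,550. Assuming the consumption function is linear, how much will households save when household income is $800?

S = 160

MPC = (4690 − 4420)/(7550 − 7100) = 270/450 = 0.6
a = 4420 − 0.6(7100) = 4420 − 4260 = 160
C = 160 + 0.6(800) = 640
S = 800 − 640 = 160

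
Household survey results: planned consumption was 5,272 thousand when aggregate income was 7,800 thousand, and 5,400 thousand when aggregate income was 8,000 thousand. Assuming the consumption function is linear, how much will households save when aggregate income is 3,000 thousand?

S = 800

MPC = (5400 − 5272)/(8000 − 7800) = 128/200 = 0.64
a = 5272 − 0.64(7800) = 5272 − 4992 = 280
C = 280 + 0.64(3000) = 2200
S = 3000 − 2200 = 800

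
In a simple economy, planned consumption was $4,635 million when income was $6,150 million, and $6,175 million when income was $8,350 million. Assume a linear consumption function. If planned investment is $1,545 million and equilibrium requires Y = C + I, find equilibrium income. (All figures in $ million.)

Y = 6250

MPC = (6175 − 4635)/(8350 − 6150) = 1540/2200 = 0.7
a = 4635 − 0.7(6150) = 330
Equilibrium: Y = 330 + 0.7Y + 1545
0.3Y = 1875, so Y = 1875/0.3 = 6250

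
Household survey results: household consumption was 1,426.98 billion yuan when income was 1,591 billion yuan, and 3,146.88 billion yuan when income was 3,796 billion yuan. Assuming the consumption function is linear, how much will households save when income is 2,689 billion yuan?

S = 405.58

MPC = (3146.88 − 1426.98)/(3796 − 1591) = 1719.9/2205 = 0.78
a = 1426.98 − 0.78(1591) = 1426.98 − 1240.98 = 186
C = 186 + 0.78(2689) = 2283.42
S = 2689 − 2283.42 = 405.58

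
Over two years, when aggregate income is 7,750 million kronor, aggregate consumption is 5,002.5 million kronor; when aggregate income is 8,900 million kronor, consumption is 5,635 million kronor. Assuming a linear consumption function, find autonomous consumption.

MPC = ΔC/ΔY = (5635 − 5002.5)/(8900 − 7750) = 632.5/1150 = 0.55
a = C − MPC·Y = 5002.5 − 0.55(7750) = 5002.5 − 4262.5 = 740

a = 740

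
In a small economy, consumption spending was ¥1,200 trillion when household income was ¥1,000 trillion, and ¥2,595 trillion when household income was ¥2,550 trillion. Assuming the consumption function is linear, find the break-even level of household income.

MPC = (2595 − 1200)/(2550 − 1000) = 1395/1550 = 0.9
a = 1200 − 0.9(1000) = 1200 − 900 = 300
Break-even: Y = a/(1−MPC) = 300/0.1 = 3000

Y = 3000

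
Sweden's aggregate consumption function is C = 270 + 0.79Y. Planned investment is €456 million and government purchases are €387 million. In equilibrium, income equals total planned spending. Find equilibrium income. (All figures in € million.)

Y = C + I + G = 270 + 0.79Y + 456 + 387
Y − 0.79Y = 1113
0.21Y = 1113, so Y = 1113/0.21 = 5300

Y = 5300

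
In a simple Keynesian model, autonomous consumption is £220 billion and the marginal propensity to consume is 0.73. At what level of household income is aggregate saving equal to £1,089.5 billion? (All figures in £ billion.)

Y = 4850

S = Y − C = -220 + 0.27Y
-220 + 0.27Y = 1089.5, so 0.27Y = 1309.5 and Y = 4850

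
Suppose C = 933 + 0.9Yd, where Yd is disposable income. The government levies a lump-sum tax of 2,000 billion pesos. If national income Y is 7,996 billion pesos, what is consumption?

Yd = Y − T = 7996 − 2000 = 5996
C = 933 + 0.9(5996) = 933 + 5396.4 = 6329.4

C = 6329.4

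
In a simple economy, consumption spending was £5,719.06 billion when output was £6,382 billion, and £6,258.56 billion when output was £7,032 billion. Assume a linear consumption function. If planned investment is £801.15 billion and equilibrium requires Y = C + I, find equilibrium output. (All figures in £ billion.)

Y = 7195

MPC = (6258.56 − 5719.06)/(7032 − 6382) = 539.5/650 = 0.83
a = 5719.06 − 0.83(6382) = 422
Equilibrium: Y = 422 + 0.83Y + 801.15
0.17Y = 1223.15, so Y = 1223.15/0.17 = 7195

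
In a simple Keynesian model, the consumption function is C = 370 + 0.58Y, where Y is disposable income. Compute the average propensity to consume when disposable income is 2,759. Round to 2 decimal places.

C = 370 + 0.58(2759) = 1970.22
APC = C/Y = 1970.22/2759 = 0.71

APC = 0.71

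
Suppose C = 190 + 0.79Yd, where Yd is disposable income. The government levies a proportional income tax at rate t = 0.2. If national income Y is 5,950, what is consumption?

Yd = (1 − 0.2)(5950) = 0.8(5950) = 4760
C = 190 + 0.79(4760) = 190 + 3760.4 = 3950.4

C = 3950.4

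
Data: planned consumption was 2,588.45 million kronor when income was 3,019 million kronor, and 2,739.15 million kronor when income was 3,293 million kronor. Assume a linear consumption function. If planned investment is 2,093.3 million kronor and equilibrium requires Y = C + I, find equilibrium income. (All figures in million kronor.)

MPC = (2739.15 − 2588.45)/(3293 − 3019) = 150.7/274 = 0.55
a = 2588.45 − 0.55(3019) = 928
Equilibrium: Y = 928 + 0.55Y + 2093.3
0.45Y = 3021.3, so Y = 3021.3/0.45 = 6714

Y = 6714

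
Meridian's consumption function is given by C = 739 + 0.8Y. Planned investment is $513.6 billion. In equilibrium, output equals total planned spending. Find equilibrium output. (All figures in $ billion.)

Y = 6263

Y = C + I = 739 + 0.8Y + 513.6
Y − 0.8Y = 1252.6
0.2Y = 1252.6, so Y = 1252.6/0.2 = 6263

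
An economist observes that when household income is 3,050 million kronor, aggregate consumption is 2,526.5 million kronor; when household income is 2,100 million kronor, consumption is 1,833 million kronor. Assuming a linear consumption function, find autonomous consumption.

MPC = ΔC/ΔY = (2526.5 − 1833)/(3050 − 2100) = 693.5/950 = 0.73
a = C − MPC·Y = 1833 − 0.73(2100) = 1833 − 1533 = 300

a = 300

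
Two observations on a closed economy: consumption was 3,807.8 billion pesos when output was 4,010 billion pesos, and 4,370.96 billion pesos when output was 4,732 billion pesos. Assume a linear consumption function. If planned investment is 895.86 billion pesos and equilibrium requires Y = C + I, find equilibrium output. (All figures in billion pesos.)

MPC = (4370.96 − 3807.8)/(4732 − 4010) = 563.16/722 = 0.78
a = 3807.8 − 0.78(4010) = 680
Equilibrium: Y = 680 + 0.78Y + 895.86
0.22Y = 1575.86, so Y = 1575.86/0.22 = 7163

Y = 7163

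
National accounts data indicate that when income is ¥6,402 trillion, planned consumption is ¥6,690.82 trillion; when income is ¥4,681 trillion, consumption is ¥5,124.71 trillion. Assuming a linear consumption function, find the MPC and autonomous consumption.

MPC = ΔC/ΔY = (6690.82 − 5124.71)/(6402 − 4681) = 1566.11/1721 = 0.91
a = C − MPC·Y = 5124.71 − 0.91(4681) = 5124.71 − 4259.71 = 865

MPC = 0.91; a = 865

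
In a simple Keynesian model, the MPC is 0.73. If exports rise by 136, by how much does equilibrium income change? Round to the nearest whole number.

ΔY ≈ 504

The multiplier is 1/(1 − MPC) = 1/0.27.
ΔY = 136/0.27 = 503.70 ≈ 504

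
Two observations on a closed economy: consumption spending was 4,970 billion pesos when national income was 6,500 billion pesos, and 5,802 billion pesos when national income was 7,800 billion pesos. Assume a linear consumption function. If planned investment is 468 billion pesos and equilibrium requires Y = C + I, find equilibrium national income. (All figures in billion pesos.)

MPC = (5802 − 4970)/(7800 − 6500) = 832/1300 = 0.64
a = 4970 − 0.64(6500) = 810
Equilibrium: Y = 810 + 0.64Y + 468
0.36Y = 1278, so Y = 1278/0.36 = 3550

Y = 3550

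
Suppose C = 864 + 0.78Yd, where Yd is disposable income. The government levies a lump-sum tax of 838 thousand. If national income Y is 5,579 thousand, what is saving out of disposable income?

S = 179.02

Yd = Y − T = 5579 − 838 = 4741
C = 864 + 0.78(4741) = 864 + 3697.98 = 4561.98
S = Yd − C = 4741 − 4561.98 = 179.02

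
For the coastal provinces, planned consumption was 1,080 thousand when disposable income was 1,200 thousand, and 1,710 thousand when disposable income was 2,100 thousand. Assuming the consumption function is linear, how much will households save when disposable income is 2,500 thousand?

MPC = (1710 − 1080)/(2100 − 1200) = 630/900 = 0.7
a = 1080 − 0.7(1200) = 1080 − 840 = 240
C = 240 + 0.7(2500) = 1990
S = 2500 − 1990 = 510

S = 510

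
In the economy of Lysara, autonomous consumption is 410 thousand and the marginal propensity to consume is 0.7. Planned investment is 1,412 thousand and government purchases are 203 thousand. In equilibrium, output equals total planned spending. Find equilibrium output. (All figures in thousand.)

Y = 6750

Y = C + I + G = 410 + 0.7Y + 1412 + 203
Y − 0.7Y = 2025
0.3Y = 2025, so Y = 2025/0.3 = 6750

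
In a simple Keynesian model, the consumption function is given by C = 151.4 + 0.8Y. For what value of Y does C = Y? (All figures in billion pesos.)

Y = 757

At break-even, C = Y: 151.4 + 0.8Y = Y
0.2Y = 151.4, so Y = 151.4/0.2 = 757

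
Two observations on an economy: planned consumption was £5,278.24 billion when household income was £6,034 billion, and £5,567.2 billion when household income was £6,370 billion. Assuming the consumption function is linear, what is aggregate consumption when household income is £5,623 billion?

C = 4924.78

MPC = (5567.2 − 5278.24)/(6370 − 6034) = 288.96/336 = 0.86
a = 5278.24 − 0.86(6034) = 5278.24 − 5189.24 = 89
C = 89 + 0.86(5623) = 89 + 4835.78 = 4924.78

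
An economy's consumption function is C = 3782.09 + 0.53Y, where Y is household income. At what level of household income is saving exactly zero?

At break-even, C = Y: 3782.09 + 0.53Y = Y
0.47Y = 3782.09, so Y = 3782.09/0.47 = 8047

Y = 8047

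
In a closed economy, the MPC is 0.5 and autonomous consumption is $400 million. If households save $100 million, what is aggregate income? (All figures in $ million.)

Y = 1000

S = Y − C = -400 + 0.5Y
-400 + 0.5Y = 100, so 0.5Y = 500 and Y = 1000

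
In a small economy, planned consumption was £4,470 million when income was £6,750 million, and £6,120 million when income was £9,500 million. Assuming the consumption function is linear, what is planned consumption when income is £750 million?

C = 870

MPC = (6120 − 4470)/(9500 − 6750) = 1650/2750 = 0.6
a = 4470 − 0.6(6750) = 4470 − 4050 = 420
C = 420 + 0.6(750) = 420 + 450 = 870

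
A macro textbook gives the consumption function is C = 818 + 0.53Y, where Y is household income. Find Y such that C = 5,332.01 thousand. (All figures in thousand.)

818 + 0.53Y = 5332.01
0.53Y = 4514.01, so Y = 4514.01/0.53 = 8517

Y = 8517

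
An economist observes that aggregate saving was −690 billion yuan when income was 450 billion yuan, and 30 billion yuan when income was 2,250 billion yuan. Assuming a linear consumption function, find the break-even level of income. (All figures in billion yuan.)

MPS = ΔS/ΔY = (30 − (-690))/(2250 − 450) = 720/1800 = 0.4
MPC = 1 − MPS = 0.6
From S(450) = -690: −a + 0.4(450) = -690, so a = 180 − (-690) = 870
Break-even (S = 0): Y = a/MPS = 870/0.4 = 2175

Y = 2175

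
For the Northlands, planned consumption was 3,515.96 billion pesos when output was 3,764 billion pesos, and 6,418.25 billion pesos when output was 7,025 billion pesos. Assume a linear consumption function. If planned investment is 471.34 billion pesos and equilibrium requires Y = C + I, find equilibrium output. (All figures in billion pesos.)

Y = 5794

MPC = (6418.25 − 3515.96)/(7025 − 3764) = 2902.29/3261 = 0.89
a = 3515.96 − 0.89(3764) = 166
Equilibrium: Y = 166 + 0.89Y + 471.34
0.11Y = 637.34, so Y = 637.34/0.11 = 5794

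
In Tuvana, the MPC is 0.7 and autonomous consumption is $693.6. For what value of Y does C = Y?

Y = 2312

At break-even, C = Y: 693.6 + 0.7Y = Y
0.3Y = 693.6, so Y = 693.6/0.3 = 2312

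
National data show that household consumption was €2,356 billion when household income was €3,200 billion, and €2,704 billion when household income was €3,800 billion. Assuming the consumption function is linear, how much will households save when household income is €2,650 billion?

MPC = (2704 − 2356)/(3800 − 3200) = 348/600 = 0.58
a = 2356 − 0.58(3200) = 2356 − 1856 = 500
C = 500 + 0.58(2650) = 2037
S = 2650 − 2037 = 613

S = 613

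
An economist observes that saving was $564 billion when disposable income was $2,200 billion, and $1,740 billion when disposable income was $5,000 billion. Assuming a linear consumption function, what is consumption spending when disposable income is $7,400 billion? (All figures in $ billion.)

C = 4652

MPS = ΔS/ΔY = (1740 − 564)/(5000 − 2200) = 1176/2800 = 0.42
MPC = 1 − MPS = 0.58
Autonomous saving = 564 − 0.42(2200) = -360, so a = 360
C = 360 + 0.58(7400) = 360 + 4292 = 4652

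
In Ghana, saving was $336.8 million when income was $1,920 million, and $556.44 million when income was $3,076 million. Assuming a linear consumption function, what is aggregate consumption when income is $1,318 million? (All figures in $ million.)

C = 1095.58

MPS = ΔS/ΔY = (556.44 − 336.8)/(3076 − 1920) = 219.64/1156 = 0.19
MPC = 1 − MPS = 0.81
Autonomous saving = 336.8 − 0.19(1920) = -28, so a = 28
C = 28 + 0.81(1318) = 28 + 1067.58 = 1095.58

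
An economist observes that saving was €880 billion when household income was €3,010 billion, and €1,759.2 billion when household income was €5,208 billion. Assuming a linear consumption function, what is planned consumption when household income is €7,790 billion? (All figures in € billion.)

MPS = ΔS/ΔY = (1759.2 − 880)/(5208 − 3010) = 879.2/2198 = 0.4
MPC = 1 − MPS = 0.6
Autonomous saving = 880 − 0.4(3010) = -324, so a = 324
C = 324 + 0.6(7790) = 324 + 4674 = 4998

C = 4998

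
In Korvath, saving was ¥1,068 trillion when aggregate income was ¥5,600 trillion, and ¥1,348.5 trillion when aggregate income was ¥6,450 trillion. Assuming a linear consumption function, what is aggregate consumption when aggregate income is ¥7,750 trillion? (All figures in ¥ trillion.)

MPS = ΔS/ΔY = (1348.5 − 1068)/(6450 − 5600) = 280.5/850 = 0.33
MPC = 1 − MPS = 0.67
Autonomous saving = 1068 − 0.33(5600) = -780, so a = 780
C = 780 + 0.67(7750) = 780 + 5192.5 = 5972.5

C = 5972.5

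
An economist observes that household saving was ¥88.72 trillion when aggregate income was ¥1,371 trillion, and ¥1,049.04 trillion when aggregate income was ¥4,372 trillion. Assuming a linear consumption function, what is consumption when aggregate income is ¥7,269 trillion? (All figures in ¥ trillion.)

MPS = ΔS/ΔY = (1049.04 − 88.72)/(4372 − 1371) = 960.32/3001 = 0.32
MPC = 1 − MPS = 0.68
Autonomous saving = 88.72 − 0.32(1371) = -350, so a = 350
C = 350 + 0.68(7269) = 350 + 4942.92 = 5292.92

C = 5292.92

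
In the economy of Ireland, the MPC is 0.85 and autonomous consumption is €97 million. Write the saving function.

S = Y − C = Y − (97 + 0.85Y) = -97 + (1 − 0.85)Y

S = -97 + 0.15Y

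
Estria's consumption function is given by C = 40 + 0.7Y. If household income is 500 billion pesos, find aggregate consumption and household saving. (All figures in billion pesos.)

C = 40 + 0.7(500) = 40 + 350 = 390
S = Y − C = 500 − 390 = 110

C = 390; S = 110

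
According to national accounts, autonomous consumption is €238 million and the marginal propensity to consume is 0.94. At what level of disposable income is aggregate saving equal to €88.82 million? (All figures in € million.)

Y = 5447

S = Y − C = -238 + 0.06Y
-238 + 0.06Y = 88.82, so 0.06Y = 326.82 and Y = 5447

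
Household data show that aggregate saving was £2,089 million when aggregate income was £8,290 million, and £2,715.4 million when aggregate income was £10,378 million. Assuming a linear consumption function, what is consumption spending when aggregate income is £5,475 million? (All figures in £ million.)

MPS = ΔS/ΔY = (2715.4 − 2089)/(10378 − 8290) = 626.4/2088 = 0.3
MPC = 1 − MPS = 0.7
Autonomous saving = 2089 − 0.3(8290) = -398, so a = 398
C = 398 + 0.7(5475) = 398 + 3832.5 = 4230.5

C = 4230.5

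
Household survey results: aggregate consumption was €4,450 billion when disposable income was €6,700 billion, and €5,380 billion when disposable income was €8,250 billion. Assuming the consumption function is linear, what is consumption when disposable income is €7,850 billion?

C = 5140

MPC = (5380 − 4450)/(8250 − 6700) = 930/1550 = 0.6
a = 4450 − 0.6(6700) = 4450 − 4020 = 430
C = 430 + 0.6(7850) = 430 + 4710 = 5140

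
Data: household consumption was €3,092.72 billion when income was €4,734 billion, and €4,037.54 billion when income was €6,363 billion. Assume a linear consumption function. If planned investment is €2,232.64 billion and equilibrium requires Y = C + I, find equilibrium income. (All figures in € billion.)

Y = 6142

MPC = (4037.54 − 3092.72)/(6363 − 4734) = 944.82/1629 = 0.58
a = 3092.72 − 0.58(4734) = 347
Equilibrium: Y = 347 + 0.58Y + 2232.64
0.42Y = 2579.64, so Y = 2579.64/0.42 = 6142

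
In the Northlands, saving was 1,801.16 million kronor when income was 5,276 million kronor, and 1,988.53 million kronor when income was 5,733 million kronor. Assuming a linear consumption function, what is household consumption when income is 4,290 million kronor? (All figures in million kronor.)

MPS = ΔS/ΔY = (1988.53 − 1801.16)/(5733 − 5276) = 187.37/457 = 0.41
MPC = 1 − MPS = 0.59
Autonomous saving = 1801.16 − 0.41(5276) = -362, so a = 362
C = 362 + 0.59(4290) = 362 + 2531.1 = 2893.1

C = 2893.1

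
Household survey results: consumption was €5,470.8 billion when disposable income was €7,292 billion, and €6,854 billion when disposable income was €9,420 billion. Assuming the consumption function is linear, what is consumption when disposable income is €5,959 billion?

C = 4604.35

MPC = (6854 − 5470.8)/(9420 − 7292) = 1383.2/2128 = 0.65
a = 5470.8 − 0.65(7292) = 5470.8 − 4739.8 = 731
C = 731 + 0.65(5959) = 731 + 3873.35 = 4604.35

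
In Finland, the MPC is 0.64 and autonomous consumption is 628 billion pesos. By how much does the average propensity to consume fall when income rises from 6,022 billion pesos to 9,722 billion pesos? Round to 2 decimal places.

ΔAPC = 0.04

At Y = 6022: C = 628 + 0.64(6022) = 4482.08, APC = 4482.08/6022 = 0.744
At Y = 9722: C = 6850.08, APC = 6850.08/9722 = 0.705
Fall in APC = 0.744 − 0.705 = 0.039 ≈ 0.04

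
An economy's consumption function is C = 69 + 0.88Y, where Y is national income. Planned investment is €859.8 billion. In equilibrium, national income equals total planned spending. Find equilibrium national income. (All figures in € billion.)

Y = C + I = 69 + 0.88Y + 859.8
Y − 0.88Y = 928.8
0.12Y = 928.8, so Y = 928.8/0.12 = 7740

Y = 7740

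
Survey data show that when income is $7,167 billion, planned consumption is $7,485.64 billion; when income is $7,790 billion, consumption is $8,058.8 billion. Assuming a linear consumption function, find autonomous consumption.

a = 892

MPC = ΔC/ΔY = (8058.8 − 7485.64)/(7790 − 7167) = 573.16/623 = 0.92
a = C − MPC·Y = 7485.64 − 0.92(7167) = 7485.64 − 6593.64 = 892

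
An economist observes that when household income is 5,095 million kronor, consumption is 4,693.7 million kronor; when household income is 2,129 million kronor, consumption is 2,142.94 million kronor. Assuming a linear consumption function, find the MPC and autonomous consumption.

MPC = ΔC/ΔY = (4693.7 − 2142.94)/(5095 − 2129) = 2550.76/2966 = 0.86
a = C − MPC·Y = 2142.94 − 0.86(2129) = 2142.94 − 1830.94 = 312

MPC = 0.86; a = 312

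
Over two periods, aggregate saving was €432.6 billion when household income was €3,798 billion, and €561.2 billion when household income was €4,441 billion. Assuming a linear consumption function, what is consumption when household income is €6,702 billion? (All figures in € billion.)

C = 5688.6

MPS = ΔS/ΔY = (561.2 − 432.6)/(4441 − 3798) = 128.6/643 = 0.2
MPC = 1 − MPS = 0.8
Autonomous saving = 432.6 − 0.2(3798) = -327, so a = 327
C = 327 + 0.8(6702) = 327 + 5361.6 = 5688.6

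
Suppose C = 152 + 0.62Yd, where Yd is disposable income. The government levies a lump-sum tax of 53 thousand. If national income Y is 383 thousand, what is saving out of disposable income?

S = -26.6

Yd = Y − T = 383 − 53 = 330
C = 152 + 0.62(330) = 152 + 204.6 = 356.6
S = Yd − C = 330 − 356.6 = -26.6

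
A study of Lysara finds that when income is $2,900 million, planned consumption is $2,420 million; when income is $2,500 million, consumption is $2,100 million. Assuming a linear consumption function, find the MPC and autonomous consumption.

MPC = 0.8; a = 100

MPC = ΔC/ΔY = (2420 − 2100)/(2900 − 2500) = 320/400 = 0.8
a = C − MPC·Y = 2100 − 0.8(2500) = 2100 − 2000 = 100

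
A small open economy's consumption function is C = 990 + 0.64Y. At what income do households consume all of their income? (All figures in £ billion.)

Y = 2750

At break-even, C = Y: 990 + 0.64Y = Y
0.36Y = 990, so Y = 990/0.36 = 2750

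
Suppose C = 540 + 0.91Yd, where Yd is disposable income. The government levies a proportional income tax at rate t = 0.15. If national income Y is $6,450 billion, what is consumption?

C = 5529.075

Yd = (1 − 0.15)(6450) = 0.85(6450) = 5482.5
C = 540 + 0.91(5482.5) = 540 + 4989.075 = 5529.075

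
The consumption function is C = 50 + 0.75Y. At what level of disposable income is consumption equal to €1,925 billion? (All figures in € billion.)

Y = 2500

50 + 0.75Y = 1925
0.75Y = 1875, so Y = 1875/0.75 = 2500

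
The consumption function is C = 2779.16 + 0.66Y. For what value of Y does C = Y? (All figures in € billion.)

Y = 8174

At break-even, C = Y: 2779.16 + 0.66Y = Y
0.34Y = 2779.16, so Y = 2779.16/0.34 = 8174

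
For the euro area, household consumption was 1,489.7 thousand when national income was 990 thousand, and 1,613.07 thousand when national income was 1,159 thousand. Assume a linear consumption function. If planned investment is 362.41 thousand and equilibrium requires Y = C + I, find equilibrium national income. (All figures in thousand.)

MPC = (1613.07 − 1489.7)/(1159 − 990) = 123.37/169 = 0.73
a = 1489.7 − 0.73(990) = 767
Equilibrium: Y = 767 + 0.73Y + 362.41
0.27Y = 1129.41, so Y = 1129.41/0.27 = 4183

Y = 4183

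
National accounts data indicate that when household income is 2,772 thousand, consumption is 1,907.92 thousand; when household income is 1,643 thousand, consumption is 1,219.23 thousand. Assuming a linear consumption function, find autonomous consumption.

a = 217

MPC = ΔC/ΔY = (1907.92 − 1219.23)/(2772 − 1643) = 688.69/1129 = 0.61
a = C − MPC·Y = 1219.23 − 0.61(1643) = 1219.23 − 1002.23 = 217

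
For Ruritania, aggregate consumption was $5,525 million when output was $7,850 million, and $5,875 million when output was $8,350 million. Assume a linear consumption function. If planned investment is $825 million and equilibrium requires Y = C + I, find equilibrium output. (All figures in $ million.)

Y = 2850

MPC = (5875 − 5525)/(8350 − 7850) = 350/500 = 0.7
a = 5525 − 0.7(7850) = 30
Equilibrium: Y = 30 + 0.7Y + 825
0.3Y = 855, so Y = 855/0.3 = 2850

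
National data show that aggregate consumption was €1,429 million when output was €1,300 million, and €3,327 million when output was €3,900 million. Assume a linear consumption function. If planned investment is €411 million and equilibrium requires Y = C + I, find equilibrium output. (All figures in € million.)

Y = 3300

MPC = (3327 − 1429)/(3900 − 1300) = 1898/2600 = 0.73
a = 1429 − 0.73(1300) = 480
Equilibrium: Y = 480 + 0.73Y + 411
0.27Y = 891, so Y = 891/0.27 = 3300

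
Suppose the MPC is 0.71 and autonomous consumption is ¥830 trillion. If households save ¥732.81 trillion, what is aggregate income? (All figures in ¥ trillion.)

Y = 5389

S = Y − C = -830 + 0.29Y
-830 + 0.29Y = 732.81, so 0.29Y = 1562.81 and Y = 5389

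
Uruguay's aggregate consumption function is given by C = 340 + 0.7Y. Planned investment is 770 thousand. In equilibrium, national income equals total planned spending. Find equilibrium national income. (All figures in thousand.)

Y = C + I = 340 + 0.7Y + 770
Y − 0.7Y = 1110
0.3Y = 1110, so Y = 1110/0.3 = 3700

Y = 3700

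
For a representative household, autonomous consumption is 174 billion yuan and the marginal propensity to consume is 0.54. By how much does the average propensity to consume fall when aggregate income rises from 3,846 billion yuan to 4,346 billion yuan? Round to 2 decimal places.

ΔAPC = 0.01

At Y = 3846: C = 174 + 0.54(3846) = 2250.84, APC = 2250.84/3846 = 0.585
At Y = 4346: C = 2520.84, APC = 2520.84/4346 = 0.580
Fall in APC = 0.585 − 0.580 = 0.005 ≈ 0.01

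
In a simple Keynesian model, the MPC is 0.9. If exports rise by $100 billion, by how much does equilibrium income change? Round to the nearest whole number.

ΔY ≈ 1000

The multiplier is 1/(1 − MPC) = 1/0.1.
ΔY = 100/0.1 = 1000.00 ≈ 1000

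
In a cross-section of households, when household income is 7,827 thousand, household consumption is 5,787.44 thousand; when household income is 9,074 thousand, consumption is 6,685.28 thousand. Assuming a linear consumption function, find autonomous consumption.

MPC = ΔC/ΔY = (6685.28 − 5787.44)/(9074 − 7827) = 897.84/1247 = 0.72
a = C − MPC·Y = 5787.44 − 0.72(7827) = 5787.44 − 5635.44 = 152

a = 152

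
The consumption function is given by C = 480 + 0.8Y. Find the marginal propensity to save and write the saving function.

MPS = 1 − MPC = 1 − 0.8 = 0.2
S = Y − C = -480 + 0.2Y

MPS = 0.2; S = -480 + 0.2Y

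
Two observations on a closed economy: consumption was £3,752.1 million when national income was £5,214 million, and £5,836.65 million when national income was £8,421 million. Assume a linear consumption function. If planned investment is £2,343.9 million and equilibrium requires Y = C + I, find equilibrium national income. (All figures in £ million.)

Y = 7734

MPC = (5836.65 − 3752.1)/(8421 − 5214) = 2084.55/3207 = 0.65
a = 3752.1 − 0.65(5214) = 363
Equilibrium: Y = 363 + 0.65Y + 2343.9
0.35Y = 2706.9, so Y = 2706.9/0.35 = 7734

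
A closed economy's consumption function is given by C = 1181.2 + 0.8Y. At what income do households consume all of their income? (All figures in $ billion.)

At break-even, C = Y: 1181.2 + 0.8Y = Y
0.2Y = 1181.2, so Y = 1181.2/0.2 = 5906

Y = 5906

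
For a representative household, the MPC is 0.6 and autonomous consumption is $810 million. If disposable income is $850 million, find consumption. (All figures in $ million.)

C = 810 + 0.6(850) = 810 + 510 = 1320

C = 1320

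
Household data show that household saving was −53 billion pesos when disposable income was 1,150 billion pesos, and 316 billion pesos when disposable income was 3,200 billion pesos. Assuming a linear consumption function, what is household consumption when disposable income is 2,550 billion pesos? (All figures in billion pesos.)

MPS = ΔS/ΔY = (316 − (-53))/(3200 − 1150) = 369/2050 = 0.18
MPC = 1 − MPS = 0.82
Autonomous saving = -53 − 0.18(1150) = -260, so a = 260
C = 260 + 0.82(2550) = 260 + 2091 = 2351

C = 2351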